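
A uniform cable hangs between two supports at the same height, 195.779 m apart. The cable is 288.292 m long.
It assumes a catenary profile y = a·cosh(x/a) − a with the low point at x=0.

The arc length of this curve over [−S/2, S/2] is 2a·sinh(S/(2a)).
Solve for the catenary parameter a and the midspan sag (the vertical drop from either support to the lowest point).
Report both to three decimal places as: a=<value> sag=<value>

seed: a₀ = √(S³/(24(L−S))) = √(195.779³/(24·92.513)) = 58.135600
iter 1: u=1.683813  f(a)=+1.404e+01  f'(a)=-4.181e+00  a ← 58.135600 − (+1.404e+01/-4.181e+00) = 61.492381
iter 2: u=1.591896  f(a)=+1.307e+00  f'(a)=-3.436e+00  a ← 61.492381 − (+1.307e+00/-3.436e+00) = 61.872950
iter 3: u=1.582105  f(a)=+1.392e-02  f'(a)=-3.363e+00  a ← 61.872950 − (+1.392e-02/-3.363e+00) = 61.877089
iter 4: u=1.581999  f(a)=+1.615e-06  f'(a)=-3.362e+00  a ← 61.877089 − (+1.615e-06/-3.362e+00) = 61.877090
iter 5: u=1.581999  f(a)=+0.000e+00  f'(a)=-3.362e+00  a ← 61.877090 − (+0.000e+00/-3.362e+00) = 61.877090
converged: |Δa| < 1e-12 after 5 iterations
sag = a·(cosh(S/(2a)) − 1) = 61.877090·(cosh(1.581999) − 1) = 94.988597
T_max/T_min = cosh(S/(2a)) = 2.535117

a=61.877 sag=94.989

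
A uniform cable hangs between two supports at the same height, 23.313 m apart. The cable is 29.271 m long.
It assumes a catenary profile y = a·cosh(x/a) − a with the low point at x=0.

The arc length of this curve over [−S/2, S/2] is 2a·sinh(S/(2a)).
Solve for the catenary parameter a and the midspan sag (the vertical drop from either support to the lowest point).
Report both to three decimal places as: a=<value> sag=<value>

seed: a₀ = √(S³/(24(L−S))) = √(23.313³/(24·5.958)) = 9.413289
iter 1: u=1.238303  f(a)=+4.738e-01  f'(a)=-1.471e+00  a ← 9.413289 − (+4.738e-01/-1.471e+00) = 9.735425
iter 2: u=1.197328  f(a)=+2.541e-02  f'(a)=-1.317e+00  a ← 9.735425 − (+2.541e-02/-1.317e+00) = 9.754719
iter 3: u=1.194960  f(a)=+8.224e-05  f'(a)=-1.308e+00  a ← 9.754719 − (+8.224e-05/-1.308e+00) = 9.754782
iter 4: u=1.194952  f(a)=+8.675e-10  f'(a)=-1.308e+00  a ← 9.754782 − (+8.675e-10/-1.308e+00) = 9.754782
iter 5: u=1.194952  f(a)=-1.066e-14  f'(a)=-1.308e+00  a ← 9.754782 − (-1.066e-14/-1.308e+00) = 9.754782
converged: |Δa| < 1e-12 after 5 iterations
sag = a·(cosh(S/(2a)) − 1) = 9.754782·(cosh(1.194952) − 1) = 7.833670
T_max/T_min = cosh(S/(2a)) = 1.803059

a=9.755 sag=7.834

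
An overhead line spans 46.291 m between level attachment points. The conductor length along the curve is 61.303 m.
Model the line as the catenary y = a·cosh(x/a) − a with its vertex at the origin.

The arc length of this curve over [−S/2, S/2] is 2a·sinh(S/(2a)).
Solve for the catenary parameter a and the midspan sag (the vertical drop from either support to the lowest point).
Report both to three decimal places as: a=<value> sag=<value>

a=17.346 sag=17.873

seed: a₀ = √(S³/(24(L−S))) = √(46.291³/(24·15.012)) = 16.592810
iter 1: u=1.394911  f(a)=+1.530e+00  f'(a)=-2.187e+00  a ← 16.592810 − (+1.530e+00/-2.187e+00) = 17.292440
iter 2: u=1.338475  f(a)=+1.021e-01  f'(a)=-1.904e+00  a ← 17.292440 − (+1.021e-01/-1.904e+00) = 17.346061
iter 3: u=1.334338  f(a)=+5.264e-04  f'(a)=-1.884e+00  a ← 17.346061 − (+5.264e-04/-1.884e+00) = 17.346340
iter 4: u=1.334316  f(a)=+1.415e-08  f'(a)=-1.884e+00  a ← 17.346340 − (+1.415e-08/-1.884e+00) = 17.346340
iter 5: u=1.334316  f(a)=+7.105e-15  f'(a)=-1.884e+00  a ← 17.346340 − (+7.105e-15/-1.884e+00) = 17.346340
converged: |Δa| < 1e-12 after 5 iterations
sag = a·(cosh(S/(2a)) − 1) = 17.346340·(cosh(1.334316) − 1) = 17.873114
T_max/T_min = cosh(S/(2a)) = 2.030368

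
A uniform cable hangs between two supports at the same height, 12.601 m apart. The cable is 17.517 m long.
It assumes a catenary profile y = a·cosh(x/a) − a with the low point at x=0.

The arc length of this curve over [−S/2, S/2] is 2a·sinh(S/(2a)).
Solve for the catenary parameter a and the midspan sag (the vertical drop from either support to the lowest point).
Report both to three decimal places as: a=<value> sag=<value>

seed: a₀ = √(S³/(24(L−S))) = √(12.601³/(24·4.916)) = 4.118091
iter 1: u=1.529956  f(a)=+6.085e-01  f'(a)=-2.995e+00  a ← 4.118091 − (+6.085e-01/-2.995e+00) = 4.321248
iter 2: u=1.458028  f(a)=+4.793e-02  f'(a)=-2.540e+00  a ← 4.321248 − (+4.793e-02/-2.540e+00) = 4.340115
iter 3: u=1.451690  f(a)=+3.535e-04  f'(a)=-2.503e+00  a ← 4.340115 − (+3.535e-04/-2.503e+00) = 4.340256
iter 4: u=1.451642  f(a)=+1.954e-08  f'(a)=-2.503e+00  a ← 4.340256 − (+1.954e-08/-2.503e+00) = 4.340256
iter 5: u=1.451642  f(a)=+3.553e-15  f'(a)=-2.503e+00  a ← 4.340256 − (+3.553e-15/-2.503e+00) = 4.340256
converged: |Δa| < 1e-12 after 5 iterations
sag = a·(cosh(S/(2a)) − 1) = 4.340256·(cosh(1.451642) − 1) = 5.434668
T_max/T_min = cosh(S/(2a)) = 2.252154

a=4.340 sag=5.435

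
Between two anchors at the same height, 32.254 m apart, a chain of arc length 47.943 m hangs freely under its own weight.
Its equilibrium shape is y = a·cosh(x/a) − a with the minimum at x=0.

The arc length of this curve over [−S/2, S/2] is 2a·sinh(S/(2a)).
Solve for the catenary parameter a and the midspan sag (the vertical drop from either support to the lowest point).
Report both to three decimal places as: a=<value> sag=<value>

seed: a₀ = √(S³/(24(L−S))) = √(32.254³/(24·15.689)) = 9.440003
iter 1: u=1.708368  f(a)=+2.455e+00  f'(a)=-4.401e+00  a ← 9.440003 − (+2.455e+00/-4.401e+00) = 9.997889
iter 2: u=1.613041  f(a)=+2.345e-01  f'(a)=-3.597e+00  a ← 9.997889 − (+2.345e-01/-3.597e+00) = 10.063075
iter 3: u=1.602592  f(a)=+2.637e-03  f'(a)=-3.516e+00  a ← 10.063075 − (+2.637e-03/-3.516e+00) = 10.063825
iter 4: u=1.602472  f(a)=+3.419e-07  f'(a)=-3.516e+00  a ← 10.063825 − (+3.419e-07/-3.516e+00) = 10.063825
iter 5: u=1.602472  f(a)=-7.105e-15  f'(a)=-3.516e+00  a ← 10.063825 − (-7.105e-15/-3.516e+00) = 10.063825
converged: |Δa| < 1e-12 after 5 iterations
sag = a·(cosh(S/(2a)) − 1) = 10.063825·(cosh(1.602472) − 1) = 15.934509
T_max/T_min = cosh(S/(2a)) = 2.583345

a=10.064 sag=15.935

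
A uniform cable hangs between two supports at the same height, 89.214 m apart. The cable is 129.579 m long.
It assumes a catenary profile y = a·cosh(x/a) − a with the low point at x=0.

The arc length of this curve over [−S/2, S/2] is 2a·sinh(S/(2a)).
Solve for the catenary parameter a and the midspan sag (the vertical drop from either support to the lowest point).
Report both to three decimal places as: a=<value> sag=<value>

a=28.748 sag=42.133

seed: a₀ = √(S³/(24(L−S))) = √(89.214³/(24·40.365)) = 27.073314
iter 1: u=1.647637  f(a)=+5.847e+00  f'(a)=-3.874e+00  a ← 27.073314 − (+5.847e+00/-3.874e+00) = 28.582568
iter 2: u=1.560637  f(a)=+5.245e-01  f'(a)=-3.207e+00  a ← 28.582568 − (+5.245e-01/-3.207e+00) = 28.746106
iter 3: u=1.551758  f(a)=+5.141e-03  f'(a)=-3.145e+00  a ← 28.746106 − (+5.141e-03/-3.145e+00) = 28.747741
iter 4: u=1.551670  f(a)=+5.045e-07  f'(a)=-3.144e+00  a ← 28.747741 − (+5.045e-07/-3.144e+00) = 28.747741
iter 5: u=1.551670  f(a)=+0.000e+00  f'(a)=-3.144e+00  a ← 28.747741 − (+0.000e+00/-3.144e+00) = 28.747741
converged: |Δa| < 1e-12 after 5 iterations
sag = a·(cosh(S/(2a)) − 1) = 28.747741·(cosh(1.551670) − 1) = 42.133229
T_max/T_min = cosh(S/(2a)) = 2.465619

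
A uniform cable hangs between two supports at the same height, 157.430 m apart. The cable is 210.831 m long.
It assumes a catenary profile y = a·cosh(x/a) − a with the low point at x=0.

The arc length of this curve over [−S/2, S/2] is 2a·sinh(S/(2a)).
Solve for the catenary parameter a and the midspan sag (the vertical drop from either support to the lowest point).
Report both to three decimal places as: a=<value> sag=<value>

a=57.789 sag=62.427

seed: a₀ = √(S³/(24(L−S))) = √(157.430³/(24·53.401)) = 55.176091
iter 1: u=1.426614  f(a)=+5.705e+00  f'(a)=-2.359e+00  a ← 55.176091 − (+5.705e+00/-2.359e+00) = 57.594163
iter 2: u=1.366718  f(a)=+3.965e-01  f'(a)=-2.042e+00  a ← 57.594163 − (+3.965e-01/-2.042e+00) = 57.788339
iter 3: u=1.362126  f(a)=+2.231e-03  f'(a)=-2.019e+00  a ← 57.788339 − (+2.231e-03/-2.019e+00) = 57.789444
iter 4: u=1.362100  f(a)=+7.152e-08  f'(a)=-2.019e+00  a ← 57.789444 − (+7.152e-08/-2.019e+00) = 57.789444
iter 5: u=1.362100  f(a)=+0.000e+00  f'(a)=-2.019e+00  a ← 57.789444 − (+0.000e+00/-2.019e+00) = 57.789444
converged: |Δa| < 1e-12 after 5 iterations
sag = a·(cosh(S/(2a)) − 1) = 57.789444·(cosh(1.362100) − 1) = 62.427225
T_max/T_min = cosh(S/(2a)) = 2.080253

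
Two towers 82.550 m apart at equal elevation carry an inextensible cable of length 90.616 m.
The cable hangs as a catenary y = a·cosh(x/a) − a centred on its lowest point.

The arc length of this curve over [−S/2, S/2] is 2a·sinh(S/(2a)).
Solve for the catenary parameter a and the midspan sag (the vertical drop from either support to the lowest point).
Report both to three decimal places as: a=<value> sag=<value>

seed: a₀ = √(S³/(24(L−S))) = √(82.550³/(24·8.066)) = 53.906469
iter 1: u=0.765678  f(a)=+2.398e-01  f'(a)=-3.172e-01  a ← 53.906469 − (+2.398e-01/-3.172e-01) = 54.662416
iter 2: u=0.755089  f(a)=+5.137e-03  f'(a)=-3.037e-01  a ← 54.662416 − (+5.137e-03/-3.037e-01) = 54.679328
iter 3: u=0.754856  f(a)=+2.472e-06  f'(a)=-3.034e-01  a ← 54.679328 − (+2.472e-06/-3.034e-01) = 54.679337
iter 4: u=0.754856  f(a)=+5.684e-13  f'(a)=-3.034e-01  a ← 54.679337 − (+5.684e-13/-3.034e-01) = 54.679337
converged: |Δa| < 1e-12 after 4 iterations
sag = a·(cosh(S/(2a)) − 1) = 54.679337·(cosh(0.754856) − 1) = 16.332245
T_max/T_min = cosh(S/(2a)) = 1.298691

a=54.679 sag=16.332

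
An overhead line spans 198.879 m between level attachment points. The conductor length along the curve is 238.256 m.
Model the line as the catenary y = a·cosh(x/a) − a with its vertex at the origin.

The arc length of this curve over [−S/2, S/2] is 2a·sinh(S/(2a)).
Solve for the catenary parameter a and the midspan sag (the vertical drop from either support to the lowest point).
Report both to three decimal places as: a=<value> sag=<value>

seed: a₀ = √(S³/(24(L−S))) = √(198.879³/(24·39.377)) = 91.233946
iter 1: u=1.089940  f(a)=+2.406e+00  f'(a)=-9.702e-01  a ← 91.233946 − (+2.406e+00/-9.702e-01) = 93.714035
iter 2: u=1.061095  f(a)=+1.016e-01  f'(a)=-8.898e-01  a ← 93.714035 − (+1.016e-01/-8.898e-01) = 93.828219
iter 3: u=1.059804  f(a)=+1.989e-04  f'(a)=-8.864e-01  a ← 93.828219 − (+1.989e-04/-8.864e-01) = 93.828443
iter 4: u=1.059801  f(a)=+7.650e-10  f'(a)=-8.863e-01  a ← 93.828443 − (+7.650e-10/-8.863e-01) = 93.828443
iter 5: u=1.059801  f(a)=+2.842e-14  f'(a)=-8.863e-01  a ← 93.828443 − (+2.842e-14/-8.863e-01) = 93.828443
converged: |Δa| < 1e-12 after 5 iterations
sag = a·(cosh(S/(2a)) − 1) = 93.828443·(cosh(1.059801) − 1) = 57.813428
T_max/T_min = cosh(S/(2a)) = 1.616161

a=93.828 sag=57.813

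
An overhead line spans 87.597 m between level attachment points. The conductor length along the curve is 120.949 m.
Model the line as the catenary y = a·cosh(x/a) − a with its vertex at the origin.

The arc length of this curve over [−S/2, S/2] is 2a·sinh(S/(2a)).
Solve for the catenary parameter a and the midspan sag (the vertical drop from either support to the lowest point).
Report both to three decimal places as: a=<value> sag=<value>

seed: a₀ = √(S³/(24(L−S))) = √(87.597³/(24·33.352)) = 28.977925
iter 1: u=1.511444  f(a)=+4.023e+00  f'(a)=-2.873e+00  a ← 28.977925 − (+4.023e+00/-2.873e+00) = 30.378611
iter 2: u=1.441755  f(a)=+3.101e-01  f'(a)=-2.445e+00  a ← 30.378611 − (+3.101e-01/-2.445e+00) = 30.505434
iter 3: u=1.435761  f(a)=+2.182e-03  f'(a)=-2.411e+00  a ← 30.505434 − (+2.182e-03/-2.411e+00) = 30.506339
iter 4: u=1.435718  f(a)=+1.098e-07  f'(a)=-2.411e+00  a ← 30.506339 − (+1.098e-07/-2.411e+00) = 30.506339
iter 5: u=1.435718  f(a)=+1.421e-14  f'(a)=-2.411e+00  a ← 30.506339 − (+1.421e-14/-2.411e+00) = 30.506339
converged: |Δa| < 1e-12 after 5 iterations
sag = a·(cosh(S/(2a)) − 1) = 30.506339·(cosh(1.435718) − 1) = 37.226975
T_max/T_min = cosh(S/(2a)) = 2.220303

a=30.506 sag=37.227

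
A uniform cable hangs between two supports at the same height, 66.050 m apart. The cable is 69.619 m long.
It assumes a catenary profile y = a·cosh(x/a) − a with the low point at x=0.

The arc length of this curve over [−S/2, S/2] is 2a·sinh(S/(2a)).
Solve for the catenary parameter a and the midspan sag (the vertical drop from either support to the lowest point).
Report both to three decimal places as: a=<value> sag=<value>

a=58.465 sag=9.578

seed: a₀ = √(S³/(24(L−S))) = √(66.050³/(24·3.569)) = 58.000313
iter 1: u=0.569393  f(a)=+5.830e-02  f'(a)=-1.271e-01  a ← 58.000313 − (+5.830e-02/-1.271e-01) = 58.459019
iter 2: u=0.564926  f(a)=+6.989e-04  f'(a)=-1.241e-01  a ← 58.459019 − (+6.989e-04/-1.241e-01) = 58.464652
iter 3: u=0.564871  f(a)=+1.031e-07  f'(a)=-1.240e-01  a ← 58.464652 − (+1.031e-07/-1.240e-01) = 58.464653
iter 4: u=0.564871  f(a)=-1.421e-14  f'(a)=-1.240e-01  a ← 58.464653 − (-1.421e-14/-1.240e-01) = 58.464653
converged: |Δa| < 1e-12 after 4 iterations
sag = a·(cosh(S/(2a)) − 1) = 58.464653·(cosh(0.564871) − 1) = 9.578105
T_max/T_min = cosh(S/(2a)) = 1.163827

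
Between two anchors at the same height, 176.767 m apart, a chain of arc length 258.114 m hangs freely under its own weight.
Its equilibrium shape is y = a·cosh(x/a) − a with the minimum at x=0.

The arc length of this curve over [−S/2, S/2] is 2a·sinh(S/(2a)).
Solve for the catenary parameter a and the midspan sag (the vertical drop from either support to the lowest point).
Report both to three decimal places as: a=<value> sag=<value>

a=56.531 sag=84.364

seed: a₀ = √(S³/(24(L−S))) = √(176.767³/(24·81.347)) = 53.189437
iter 1: u=1.661674  f(a)=+1.200e+01  f'(a)=-3.991e+00  a ← 53.189437 − (+1.200e+01/-3.991e+00) = 56.195677
iter 2: u=1.572781  f(a)=+1.092e+00  f'(a)=-3.295e+00  a ← 56.195677 − (+1.092e+00/-3.295e+00) = 56.527233
iter 3: u=1.563556  f(a)=+1.106e-02  f'(a)=-3.228e+00  a ← 56.527233 − (+1.106e-02/-3.228e+00) = 56.530658
iter 4: u=1.563461  f(a)=+1.158e-06  f'(a)=-3.228e+00  a ← 56.530658 − (+1.158e-06/-3.228e+00) = 56.530659
iter 5: u=1.563461  f(a)=+0.000e+00  f'(a)=-3.228e+00  a ← 56.530659 − (+0.000e+00/-3.228e+00) = 56.530659
converged: |Δa| < 1e-12 after 5 iterations
sag = a·(cosh(S/(2a)) − 1) = 56.530659·(cosh(1.563461) − 1) = 84.364425
T_max/T_min = cosh(S/(2a)) = 2.492366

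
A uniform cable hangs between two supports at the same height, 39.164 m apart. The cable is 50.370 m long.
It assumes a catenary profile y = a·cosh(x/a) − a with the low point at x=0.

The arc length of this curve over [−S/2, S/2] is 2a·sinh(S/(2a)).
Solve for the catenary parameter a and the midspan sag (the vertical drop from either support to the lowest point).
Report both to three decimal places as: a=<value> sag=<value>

a=15.548 sag=14.049

seed: a₀ = √(S³/(24(L−S))) = √(39.164³/(24·11.206)) = 14.945128
iter 1: u=1.310260  f(a)=+1.002e+00  f'(a)=-1.773e+00  a ← 14.945128 − (+1.002e+00/-1.773e+00) = 15.510258
iter 2: u=1.262519  f(a)=+5.965e-02  f'(a)=-1.568e+00  a ← 15.510258 − (+5.965e-02/-1.568e+00) = 15.548300
iter 3: u=1.259430  f(a)=+2.409e-04  f'(a)=-1.555e+00  a ← 15.548300 − (+2.409e-04/-1.555e+00) = 15.548455
iter 4: u=1.259418  f(a)=+3.964e-09  f'(a)=-1.555e+00  a ← 15.548455 − (+3.964e-09/-1.555e+00) = 15.548455
iter 5: u=1.259418  f(a)=-7.105e-15  f'(a)=-1.555e+00  a ← 15.548455 − (-7.105e-15/-1.555e+00) = 15.548455
converged: |Δa| < 1e-12 after 5 iterations
sag = a·(cosh(S/(2a)) − 1) = 15.548455·(cosh(1.259418) − 1) = 14.049496
T_max/T_min = cosh(S/(2a)) = 1.903594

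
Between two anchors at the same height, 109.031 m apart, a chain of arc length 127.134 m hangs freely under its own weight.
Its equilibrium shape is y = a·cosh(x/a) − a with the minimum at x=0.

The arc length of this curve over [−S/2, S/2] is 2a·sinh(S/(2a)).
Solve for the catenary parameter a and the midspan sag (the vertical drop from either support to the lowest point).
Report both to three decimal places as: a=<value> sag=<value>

seed: a₀ = √(S³/(24(L−S))) = √(109.031³/(24·18.103)) = 54.619044
iter 1: u=0.998104  f(a)=+9.234e-01  f'(a)=-7.313e-01  a ← 54.619044 − (+9.234e-01/-7.313e-01) = 55.881716
iter 2: u=0.975552  f(a)=+3.299e-02  f'(a)=-6.799e-01  a ← 55.881716 − (+3.299e-02/-6.799e-01) = 55.930240
iter 3: u=0.974705  f(a)=+4.557e-05  f'(a)=-6.780e-01  a ← 55.930240 − (+4.557e-05/-6.780e-01) = 55.930307
iter 4: u=0.974704  f(a)=+8.721e-11  f'(a)=-6.780e-01  a ← 55.930307 − (+8.721e-11/-6.780e-01) = 55.930307
iter 5: u=0.974704  f(a)=+0.000e+00  f'(a)=-6.780e-01  a ← 55.930307 − (+0.000e+00/-6.780e-01) = 55.930307
converged: |Δa| < 1e-12 after 5 iterations
sag = a·(cosh(S/(2a)) − 1) = 55.930307·(cosh(0.974704) − 1) = 28.739420
T_max/T_min = cosh(S/(2a)) = 1.513843

a=55.930 sag=28.739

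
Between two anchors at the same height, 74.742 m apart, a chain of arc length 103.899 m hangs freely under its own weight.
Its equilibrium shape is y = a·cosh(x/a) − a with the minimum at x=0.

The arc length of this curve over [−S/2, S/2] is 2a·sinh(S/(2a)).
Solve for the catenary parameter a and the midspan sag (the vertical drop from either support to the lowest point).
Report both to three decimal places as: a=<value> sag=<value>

a=25.745 sag=32.234

seed: a₀ = √(S³/(24(L−S))) = √(74.742³/(24·29.157)) = 24.426994
iter 1: u=1.529906  f(a)=+3.609e+00  f'(a)=-2.995e+00  a ← 24.426994 − (+3.609e+00/-2.995e+00) = 25.631982
iter 2: u=1.457983  f(a)=+2.842e-01  f'(a)=-2.540e+00  a ← 25.631982 − (+2.842e-01/-2.540e+00) = 25.743875
iter 3: u=1.451646  f(a)=+2.096e-03  f'(a)=-2.503e+00  a ← 25.743875 − (+2.096e-03/-2.503e+00) = 25.744713
iter 4: u=1.451599  f(a)=+1.159e-07  f'(a)=-2.502e+00  a ← 25.744713 − (+1.159e-07/-2.502e+00) = 25.744713
iter 5: u=1.451599  f(a)=-4.263e-14  f'(a)=-2.502e+00  a ← 25.744713 − (-4.263e-14/-2.502e+00) = 25.744713
converged: |Δa| < 1e-12 after 5 iterations
sag = a·(cosh(S/(2a)) − 1) = 25.744713·(cosh(1.451599) − 1) = 32.234083
T_max/T_min = cosh(S/(2a)) = 2.252066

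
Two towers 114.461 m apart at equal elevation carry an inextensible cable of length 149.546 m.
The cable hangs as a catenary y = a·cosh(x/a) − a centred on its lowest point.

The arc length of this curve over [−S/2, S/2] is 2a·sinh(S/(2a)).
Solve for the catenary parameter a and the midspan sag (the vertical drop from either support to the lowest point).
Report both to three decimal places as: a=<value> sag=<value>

seed: a₀ = √(S³/(24(L−S))) = √(114.461³/(24·35.085)) = 42.200728
iter 1: u=1.356150  f(a)=+3.371e+00  f'(a)=-1.989e+00  a ← 42.200728 − (+3.371e+00/-1.989e+00) = 43.895375
iter 2: u=1.303793  f(a)=+2.137e-01  f'(a)=-1.744e+00  a ← 43.895375 − (+2.137e-01/-1.744e+00) = 44.017883
iter 3: u=1.300165  f(a)=+9.873e-04  f'(a)=-1.728e+00  a ← 44.017883 − (+9.873e-04/-1.728e+00) = 44.018454
iter 4: u=1.300148  f(a)=+2.129e-08  f'(a)=-1.728e+00  a ← 44.018454 − (+2.129e-08/-1.728e+00) = 44.018454
iter 5: u=1.300148  f(a)=+2.842e-14  f'(a)=-1.728e+00  a ← 44.018454 − (+2.842e-14/-1.728e+00) = 44.018454
converged: |Δa| < 1e-12 after 5 iterations
sag = a·(cosh(S/(2a)) − 1) = 44.018454·(cosh(1.300148) − 1) = 42.749200
T_max/T_min = cosh(S/(2a)) = 1.971165

a=44.018 sag=42.749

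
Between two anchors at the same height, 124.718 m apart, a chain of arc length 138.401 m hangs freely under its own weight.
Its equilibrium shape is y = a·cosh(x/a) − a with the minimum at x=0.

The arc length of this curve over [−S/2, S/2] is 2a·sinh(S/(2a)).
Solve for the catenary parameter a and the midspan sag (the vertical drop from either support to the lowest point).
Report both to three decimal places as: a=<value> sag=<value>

seed: a₀ = √(S³/(24(L−S))) = √(124.718³/(24·13.683)) = 76.859477
iter 1: u=0.811338  f(a)=+4.575e-01  f'(a)=-3.800e-01  a ← 76.859477 − (+4.575e-01/-3.800e-01) = 78.063214
iter 2: u=0.798827  f(a)=+1.097e-02  f'(a)=-3.620e-01  a ← 78.063214 − (+1.097e-02/-3.620e-01) = 78.093513
iter 3: u=0.798517  f(a)=+6.649e-06  f'(a)=-3.616e-01  a ← 78.093513 − (+6.649e-06/-3.616e-01) = 78.093532
iter 4: u=0.798517  f(a)=+2.473e-12  f'(a)=-3.616e-01  a ← 78.093532 − (+2.473e-12/-3.616e-01) = 78.093532
converged: |Δa| < 1e-12 after 4 iterations
sag = a·(cosh(S/(2a)) − 1) = 78.093532·(cosh(0.798517) − 1) = 26.248736
T_max/T_min = cosh(S/(2a)) = 1.336119

a=78.094 sag=26.249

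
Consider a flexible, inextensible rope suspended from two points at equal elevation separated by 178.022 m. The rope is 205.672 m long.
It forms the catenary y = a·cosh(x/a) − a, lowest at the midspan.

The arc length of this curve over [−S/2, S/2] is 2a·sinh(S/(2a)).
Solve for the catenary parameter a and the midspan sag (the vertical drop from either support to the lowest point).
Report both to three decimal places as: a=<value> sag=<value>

seed: a₀ = √(S³/(24(L−S))) = √(178.022³/(24·27.650)) = 92.205606
iter 1: u=0.965353  f(a)=+1.317e+00  f'(a)=-6.575e-01  a ← 92.205606 − (+1.317e+00/-6.575e-01) = 94.209045
iter 2: u=0.944824  f(a)=+4.416e-02  f'(a)=-6.141e-01  a ← 94.209045 − (+4.416e-02/-6.141e-01) = 94.280950
iter 3: u=0.944104  f(a)=+5.343e-05  f'(a)=-6.126e-01  a ← 94.280950 − (+5.343e-05/-6.126e-01) = 94.281037
iter 4: u=0.944103  f(a)=+7.847e-11  f'(a)=-6.126e-01  a ← 94.281037 − (+7.847e-11/-6.126e-01) = 94.281037
iter 5: u=0.944103  f(a)=+0.000e+00  f'(a)=-6.126e-01  a ← 94.281037 − (+0.000e+00/-6.126e-01) = 94.281037
converged: |Δa| < 1e-12 after 5 iterations
sag = a·(cosh(S/(2a)) − 1) = 94.281037·(cosh(0.944103) − 1) = 45.232965
T_max/T_min = cosh(S/(2a)) = 1.479767

a=94.281 sag=45.233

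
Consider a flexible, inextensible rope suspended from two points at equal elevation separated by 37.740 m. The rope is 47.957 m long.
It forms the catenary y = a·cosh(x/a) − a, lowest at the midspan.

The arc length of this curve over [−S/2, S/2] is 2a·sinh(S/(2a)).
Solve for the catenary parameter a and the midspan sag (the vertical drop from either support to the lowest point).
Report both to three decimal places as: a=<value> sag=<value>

seed: a₀ = √(S³/(24(L−S))) = √(37.740³/(24·10.217)) = 14.805924
iter 1: u=1.274490  f(a)=+8.626e-01  f'(a)=-1.618e+00  a ← 14.805924 − (+8.626e-01/-1.618e+00) = 15.339157
iter 2: u=1.230185  f(a)=+4.879e-02  f'(a)=-1.439e+00  a ← 15.339157 − (+4.879e-02/-1.439e+00) = 15.373054
iter 3: u=1.227472  f(a)=+1.768e-04  f'(a)=-1.429e+00  a ← 15.373054 − (+1.768e-04/-1.429e+00) = 15.373177
iter 4: u=1.227463  f(a)=+2.340e-09  f'(a)=-1.429e+00  a ← 15.373177 − (+2.340e-09/-1.429e+00) = 15.373177
iter 5: u=1.227463  f(a)=+0.000e+00  f'(a)=-1.429e+00  a ← 15.373177 − (+0.000e+00/-1.429e+00) = 15.373177
converged: |Δa| < 1e-12 after 5 iterations
sag = a·(cosh(S/(2a)) − 1) = 15.373177·(cosh(1.227463) − 1) = 13.110205
T_max/T_min = cosh(S/(2a)) = 1.852797

a=15.373 sag=13.110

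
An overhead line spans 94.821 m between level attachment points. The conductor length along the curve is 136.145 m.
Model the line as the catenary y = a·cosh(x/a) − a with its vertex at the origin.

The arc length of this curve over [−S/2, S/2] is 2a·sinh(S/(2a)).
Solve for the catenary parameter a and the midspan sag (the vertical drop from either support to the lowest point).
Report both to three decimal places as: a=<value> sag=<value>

seed: a₀ = √(S³/(24(L−S))) = √(94.821³/(24·41.324)) = 29.319057
iter 1: u=1.617054  f(a)=+5.752e+00  f'(a)=-3.628e+00  a ← 29.319057 − (+5.752e+00/-3.628e+00) = 30.904295
iter 2: u=1.534107  f(a)=+4.994e-01  f'(a)=-3.023e+00  a ← 30.904295 − (+4.994e-01/-3.023e+00) = 31.069492
iter 3: u=1.525950  f(a)=+4.556e-03  f'(a)=-2.968e+00  a ← 31.069492 − (+4.556e-03/-2.968e+00) = 31.071027
iter 4: u=1.525875  f(a)=+3.869e-07  f'(a)=-2.968e+00  a ← 31.071027 − (+3.869e-07/-2.968e+00) = 31.071028
iter 5: u=1.525875  f(a)=+0.000e+00  f'(a)=-2.968e+00  a ← 31.071028 − (+0.000e+00/-2.968e+00) = 31.071028
converged: |Δa| < 1e-12 after 5 iterations
sag = a·(cosh(S/(2a)) − 1) = 31.071028·(cosh(1.525875) − 1) = 43.757269
T_max/T_min = cosh(S/(2a)) = 2.408298

a=31.071 sag=43.757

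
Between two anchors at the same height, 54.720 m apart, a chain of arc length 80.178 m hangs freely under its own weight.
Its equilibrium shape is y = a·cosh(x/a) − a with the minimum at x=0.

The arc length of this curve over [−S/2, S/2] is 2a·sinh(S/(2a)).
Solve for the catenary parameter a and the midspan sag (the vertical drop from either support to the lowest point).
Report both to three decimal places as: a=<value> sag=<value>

seed: a₀ = √(S³/(24(L−S))) = √(54.720³/(24·25.458)) = 16.375756
iter 1: u=1.670763  f(a)=+3.799e+00  f'(a)=-4.068e+00  a ← 16.375756 − (+3.799e+00/-4.068e+00) = 17.309509
iter 2: u=1.580634  f(a)=+3.491e-01  f'(a)=-3.352e+00  a ← 17.309509 − (+3.491e-01/-3.352e+00) = 17.413668
iter 3: u=1.571180  f(a)=+3.608e-03  f'(a)=-3.283e+00  a ← 17.413668 − (+3.608e-03/-3.283e+00) = 17.414768
iter 4: u=1.571080  f(a)=+3.942e-07  f'(a)=-3.282e+00  a ← 17.414768 − (+3.942e-07/-3.282e+00) = 17.414768
iter 5: u=1.571080  f(a)=+1.421e-14  f'(a)=-3.282e+00  a ← 17.414768 − (+1.421e-14/-3.282e+00) = 17.414768
converged: |Δa| < 1e-12 after 5 iterations
sag = a·(cosh(S/(2a)) − 1) = 17.414768·(cosh(1.571080) − 1) = 26.293379
T_max/T_min = cosh(S/(2a)) = 2.509832

a=17.415 sag=26.293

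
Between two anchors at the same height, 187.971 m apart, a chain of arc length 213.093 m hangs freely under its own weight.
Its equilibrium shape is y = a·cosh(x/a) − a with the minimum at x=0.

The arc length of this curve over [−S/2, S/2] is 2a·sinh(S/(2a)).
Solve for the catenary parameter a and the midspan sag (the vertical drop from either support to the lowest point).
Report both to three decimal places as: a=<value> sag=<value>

seed: a₀ = √(S³/(24(L−S))) = √(187.971³/(24·25.122)) = 104.955101
iter 1: u=0.895483  f(a)=+1.027e+00  f'(a)=-5.182e-01  a ← 104.955101 − (+1.027e+00/-5.182e-01) = 106.936296
iter 2: u=0.878892  f(a)=+2.979e-02  f'(a)=-4.885e-01  a ← 106.936296 − (+2.979e-02/-4.885e-01) = 106.997278
iter 3: u=0.878392  f(a)=+2.675e-05  f'(a)=-4.877e-01  a ← 106.997278 − (+2.675e-05/-4.877e-01) = 106.997333
iter 4: u=0.878391  f(a)=+2.157e-11  f'(a)=-4.877e-01  a ← 106.997333 − (+2.157e-11/-4.877e-01) = 106.997333
converged: |Δa| < 1e-12 after 4 iterations
sag = a·(cosh(S/(2a)) − 1) = 106.997333·(cosh(0.878391) − 1) = 44.001296
T_max/T_min = cosh(S/(2a)) = 1.411237

a=106.997 sag=44.001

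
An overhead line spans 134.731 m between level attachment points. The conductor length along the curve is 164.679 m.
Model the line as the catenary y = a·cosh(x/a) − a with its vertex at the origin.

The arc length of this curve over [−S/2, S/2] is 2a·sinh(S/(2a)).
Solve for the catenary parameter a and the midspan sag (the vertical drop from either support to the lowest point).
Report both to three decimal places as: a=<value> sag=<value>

a=60.186 sag=41.805

seed: a₀ = √(S³/(24(L−S))) = √(134.731³/(24·29.948)) = 58.332658
iter 1: u=1.154851  f(a)=+2.062e+00  f'(a)=-1.170e+00  a ← 58.332658 − (+2.062e+00/-1.170e+00) = 60.094111
iter 2: u=1.121000  f(a)=+9.707e-02  f'(a)=-1.063e+00  a ← 60.094111 − (+9.707e-02/-1.063e+00) = 60.185465
iter 3: u=1.119298  f(a)=+2.387e-04  f'(a)=-1.057e+00  a ← 60.185465 − (+2.387e-04/-1.057e+00) = 60.185690
iter 4: u=1.119294  f(a)=+1.452e-09  f'(a)=-1.057e+00  a ← 60.185690 − (+1.452e-09/-1.057e+00) = 60.185690
iter 5: u=1.119294  f(a)=+0.000e+00  f'(a)=-1.057e+00  a ← 60.185690 − (+0.000e+00/-1.057e+00) = 60.185690
converged: |Δa| < 1e-12 after 5 iterations
sag = a·(cosh(S/(2a)) − 1) = 60.185690·(cosh(1.119294) − 1) = 41.805047
T_max/T_min = cosh(S/(2a)) = 1.694601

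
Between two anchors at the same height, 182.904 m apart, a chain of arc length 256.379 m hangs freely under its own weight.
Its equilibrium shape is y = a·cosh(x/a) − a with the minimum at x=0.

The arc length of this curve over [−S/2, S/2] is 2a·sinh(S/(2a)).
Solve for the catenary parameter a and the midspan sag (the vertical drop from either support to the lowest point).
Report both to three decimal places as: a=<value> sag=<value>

seed: a₀ = √(S³/(24(L−S))) = √(182.904³/(24·73.475)) = 58.905980
iter 1: u=1.552508  f(a)=+9.380e+00  f'(a)=-3.150e+00  a ← 58.905980 − (+9.380e+00/-3.150e+00) = 61.883792
iter 2: u=1.477802  f(a)=+7.582e-01  f'(a)=-2.660e+00  a ← 61.883792 − (+7.582e-01/-2.660e+00) = 62.168876
iter 3: u=1.471025  f(a)=+5.917e-03  f'(a)=-2.618e+00  a ← 62.168876 − (+5.917e-03/-2.618e+00) = 62.171136
iter 4: u=1.470972  f(a)=+3.665e-07  f'(a)=-2.618e+00  a ← 62.171136 − (+3.665e-07/-2.618e+00) = 62.171136
iter 5: u=1.470972  f(a)=+5.684e-14  f'(a)=-2.618e+00  a ← 62.171136 − (+5.684e-14/-2.618e+00) = 62.171136
converged: |Δa| < 1e-12 after 5 iterations
sag = a·(cosh(S/(2a)) − 1) = 62.171136·(cosh(1.470972) − 1) = 80.299205
T_max/T_min = cosh(S/(2a)) = 2.291583

a=62.171 sag=80.299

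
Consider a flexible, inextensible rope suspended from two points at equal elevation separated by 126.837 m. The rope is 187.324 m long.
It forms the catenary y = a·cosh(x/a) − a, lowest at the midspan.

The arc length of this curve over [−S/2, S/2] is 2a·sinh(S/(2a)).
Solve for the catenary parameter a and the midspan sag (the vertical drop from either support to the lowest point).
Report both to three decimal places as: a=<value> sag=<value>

a=39.925 sag=61.892

seed: a₀ = √(S³/(24(L−S))) = √(126.837³/(24·60.487)) = 37.491455
iter 1: u=1.691545  f(a)=+9.267e+00  f'(a)=-4.249e+00  a ← 37.491455 − (+9.267e+00/-4.249e+00) = 39.672246
iter 2: u=1.598561  f(a)=+8.701e-01  f'(a)=-3.486e+00  a ← 39.672246 − (+8.701e-01/-3.486e+00) = 39.921861
iter 3: u=1.588566  f(a)=+9.426e-03  f'(a)=-3.411e+00  a ← 39.921861 − (+9.426e-03/-3.411e+00) = 39.924625
iter 4: u=1.588456  f(a)=+1.133e-06  f'(a)=-3.410e+00  a ← 39.924625 − (+1.133e-06/-3.410e+00) = 39.924625
iter 5: u=1.588456  f(a)=+5.684e-14  f'(a)=-3.410e+00  a ← 39.924625 − (+5.684e-14/-3.410e+00) = 39.924625
converged: |Δa| < 1e-12 after 5 iterations
sag = a·(cosh(S/(2a)) − 1) = 39.924625·(cosh(1.588456) − 1) = 61.891611
T_max/T_min = cosh(S/(2a)) = 2.550211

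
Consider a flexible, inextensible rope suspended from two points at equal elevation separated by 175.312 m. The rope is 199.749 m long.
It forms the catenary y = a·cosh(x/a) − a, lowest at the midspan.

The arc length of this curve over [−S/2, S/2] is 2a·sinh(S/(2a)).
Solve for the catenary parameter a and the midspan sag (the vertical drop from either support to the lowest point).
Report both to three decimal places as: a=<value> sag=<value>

a=97.792 sag=41.987

seed: a₀ = √(S³/(24(L−S))) = √(175.312³/(24·24.437)) = 95.849070
iter 1: u=0.914521  f(a)=+1.042e+00  f'(a)=-5.538e-01  a ← 95.849070 − (+1.042e+00/-5.538e-01) = 97.731328
iter 2: u=0.896908  f(a)=+3.150e-02  f'(a)=-5.208e-01  a ← 97.731328 − (+3.150e-02/-5.208e-01) = 97.791808
iter 3: u=0.896353  f(a)=+3.075e-05  f'(a)=-5.198e-01  a ← 97.791808 − (+3.075e-05/-5.198e-01) = 97.791867
iter 4: u=0.896353  f(a)=+2.930e-11  f'(a)=-5.198e-01  a ← 97.791867 − (+2.930e-11/-5.198e-01) = 97.791867
converged: |Δa| < 1e-12 after 4 iterations
sag = a·(cosh(S/(2a)) − 1) = 97.791867·(cosh(0.896353) − 1) = 41.987119
T_max/T_min = cosh(S/(2a)) = 1.429352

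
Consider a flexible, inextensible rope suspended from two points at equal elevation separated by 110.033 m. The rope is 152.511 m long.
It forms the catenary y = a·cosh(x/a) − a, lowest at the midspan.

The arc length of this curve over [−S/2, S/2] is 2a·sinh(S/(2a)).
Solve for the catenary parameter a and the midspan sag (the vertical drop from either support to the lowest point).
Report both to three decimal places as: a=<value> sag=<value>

a=38.080 sag=47.155

seed: a₀ = √(S³/(24(L−S))) = √(110.033³/(24·42.478)) = 36.149041
iter 1: u=1.521935  f(a)=+5.200e+00  f'(a)=-2.942e+00  a ← 36.149041 − (+5.200e+00/-2.942e+00) = 37.916751
iter 2: u=1.450981  f(a)=+4.057e-01  f'(a)=-2.499e+00  a ← 37.916751 − (+4.057e-01/-2.499e+00) = 38.079125
iter 3: u=1.444794  f(a)=+2.933e-03  f'(a)=-2.463e+00  a ← 38.079125 − (+2.933e-03/-2.463e+00) = 38.080316
iter 4: u=1.444749  f(a)=+1.557e-07  f'(a)=-2.463e+00  a ← 38.080316 − (+1.557e-07/-2.463e+00) = 38.080316
iter 5: u=1.444749  f(a)=+2.842e-14  f'(a)=-2.463e+00  a ← 38.080316 − (+2.842e-14/-2.463e+00) = 38.080316
converged: |Δa| < 1e-12 after 5 iterations
sag = a·(cosh(S/(2a)) − 1) = 38.080316·(cosh(1.444749) − 1) = 47.154722
T_max/T_min = cosh(S/(2a)) = 2.238297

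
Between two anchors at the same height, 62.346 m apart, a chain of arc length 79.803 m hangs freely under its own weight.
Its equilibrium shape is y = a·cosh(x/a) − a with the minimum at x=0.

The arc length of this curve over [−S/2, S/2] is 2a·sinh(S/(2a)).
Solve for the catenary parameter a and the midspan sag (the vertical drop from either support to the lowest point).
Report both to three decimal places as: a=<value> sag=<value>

seed: a₀ = √(S³/(24(L−S))) = √(62.346³/(24·17.457)) = 24.050409
iter 1: u=1.296153  f(a)=+1.526e+00  f'(a)=-1.711e+00  a ← 24.050409 − (+1.526e+00/-1.711e+00) = 24.942709
iter 2: u=1.249784  f(a)=+8.906e-02  f'(a)=-1.516e+00  a ← 24.942709 − (+8.906e-02/-1.516e+00) = 25.001443
iter 3: u=1.246848  f(a)=+3.448e-04  f'(a)=-1.505e+00  a ← 25.001443 − (+3.448e-04/-1.505e+00) = 25.001672
iter 4: u=1.246837  f(a)=+5.210e-09  f'(a)=-1.505e+00  a ← 25.001672 − (+5.210e-09/-1.505e+00) = 25.001672
iter 5: u=1.246837  f(a)=+0.000e+00  f'(a)=-1.505e+00  a ← 25.001672 − (+0.000e+00/-1.505e+00) = 25.001672
converged: |Δa| < 1e-12 after 5 iterations
sag = a·(cosh(S/(2a)) − 1) = 25.001672·(cosh(1.246837) − 1) = 22.085622
T_max/T_min = cosh(S/(2a)) = 1.883366

a=25.002 sag=22.086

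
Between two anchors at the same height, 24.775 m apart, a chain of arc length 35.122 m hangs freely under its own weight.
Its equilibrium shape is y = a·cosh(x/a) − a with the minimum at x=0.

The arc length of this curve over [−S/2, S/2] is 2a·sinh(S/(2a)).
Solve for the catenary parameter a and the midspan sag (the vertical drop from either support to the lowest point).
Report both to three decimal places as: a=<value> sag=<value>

seed: a₀ = √(S³/(24(L−S))) = √(24.775³/(24·10.347)) = 7.825420
iter 1: u=1.582982  f(a)=+1.376e+00  f'(a)=-3.369e+00  a ← 7.825420 − (+1.376e+00/-3.369e+00) = 8.233965
iter 2: u=1.504439  f(a)=+1.151e-01  f'(a)=-2.827e+00  a ← 8.233965 − (+1.151e-01/-2.827e+00) = 8.274693
iter 3: u=1.497034  f(a)=+9.682e-04  f'(a)=-2.780e+00  a ← 8.274693 − (+9.682e-04/-2.780e+00) = 8.275041
iter 4: u=1.496971  f(a)=+6.972e-08  f'(a)=-2.779e+00  a ← 8.275041 − (+6.972e-08/-2.779e+00) = 8.275041
iter 5: u=1.496971  f(a)=-7.105e-15  f'(a)=-2.779e+00  a ← 8.275041 − (-7.105e-15/-2.779e+00) = 8.275041
converged: |Δa| < 1e-12 after 5 iterations
sag = a·(cosh(S/(2a)) − 1) = 8.275041·(cosh(1.496971) − 1) = 11.137970
T_max/T_min = cosh(S/(2a)) = 2.345972

a=8.275 sag=11.138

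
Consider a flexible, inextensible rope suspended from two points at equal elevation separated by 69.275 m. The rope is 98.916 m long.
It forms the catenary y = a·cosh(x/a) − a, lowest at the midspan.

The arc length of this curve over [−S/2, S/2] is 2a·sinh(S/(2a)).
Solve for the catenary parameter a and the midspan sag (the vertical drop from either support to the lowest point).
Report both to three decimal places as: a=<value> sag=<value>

seed: a₀ = √(S³/(24(L−S))) = √(69.275³/(24·29.641)) = 21.617863
iter 1: u=1.602263  f(a)=+4.046e+00  f'(a)=-3.514e+00  a ← 21.617863 − (+4.046e+00/-3.514e+00) = 22.769217
iter 2: u=1.521242  f(a)=+3.457e-01  f'(a)=-2.937e+00  a ← 22.769217 − (+3.457e-01/-2.937e+00) = 22.886925
iter 3: u=1.513419  f(a)=+3.045e-03  f'(a)=-2.885e+00  a ← 22.886925 − (+3.045e-03/-2.885e+00) = 22.887980
iter 4: u=1.513349  f(a)=+2.408e-07  f'(a)=-2.885e+00  a ← 22.887980 − (+2.408e-07/-2.885e+00) = 22.887981
iter 5: u=1.513349  f(a)=+1.421e-14  f'(a)=-2.885e+00  a ← 22.887981 − (+1.421e-14/-2.885e+00) = 22.887981
converged: |Δa| < 1e-12 after 5 iterations
sag = a·(cosh(S/(2a)) − 1) = 22.887981·(cosh(1.513349) − 1) = 31.609298
T_max/T_min = cosh(S/(2a)) = 2.381044

a=22.888 sag=31.609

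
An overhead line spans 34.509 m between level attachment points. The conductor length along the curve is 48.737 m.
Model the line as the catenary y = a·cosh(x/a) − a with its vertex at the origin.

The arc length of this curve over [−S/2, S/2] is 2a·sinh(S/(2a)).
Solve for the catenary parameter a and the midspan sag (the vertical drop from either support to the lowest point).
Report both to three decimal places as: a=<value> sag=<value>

a=11.593 sag=15.392

seed: a₀ = √(S³/(24(L−S))) = √(34.509³/(24·14.228)) = 10.970363
iter 1: u=1.572828  f(a)=+1.867e+00  f'(a)=-3.295e+00  a ← 10.970363 − (+1.867e+00/-3.295e+00) = 11.537036
iter 2: u=1.495575  f(a)=+1.544e-01  f'(a)=-2.771e+00  a ← 11.537036 − (+1.544e-01/-2.771e+00) = 11.592776
iter 3: u=1.488384  f(a)=+1.267e-03  f'(a)=-2.725e+00  a ← 11.592776 − (+1.267e-03/-2.725e+00) = 11.593241
iter 4: u=1.488324  f(a)=+8.679e-08  f'(a)=-2.725e+00  a ← 11.593241 − (+8.679e-08/-2.725e+00) = 11.593241
iter 5: u=1.488324  f(a)=+7.105e-15  f'(a)=-2.725e+00  a ← 11.593241 − (+7.105e-15/-2.725e+00) = 11.593241
converged: |Δa| < 1e-12 after 5 iterations
sag = a·(cosh(S/(2a)) − 1) = 11.593241·(cosh(1.488324) − 1) = 15.392441
T_max/T_min = cosh(S/(2a)) = 2.327708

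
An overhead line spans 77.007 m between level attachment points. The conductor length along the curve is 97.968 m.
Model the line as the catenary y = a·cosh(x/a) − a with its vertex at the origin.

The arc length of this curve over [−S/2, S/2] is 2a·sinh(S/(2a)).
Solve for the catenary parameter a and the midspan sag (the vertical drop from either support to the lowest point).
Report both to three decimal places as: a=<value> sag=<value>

a=31.289 sag=26.835

seed: a₀ = √(S³/(24(L−S))) = √(77.007³/(24·20.961)) = 30.128929
iter 1: u=1.277958  f(a)=+1.780e+00  f'(a)=-1.632e+00  a ← 30.128929 − (+1.780e+00/-1.632e+00) = 31.219238
iter 2: u=1.233326  f(a)=+1.012e-01  f'(a)=-1.452e+00  a ← 31.219238 − (+1.012e-01/-1.452e+00) = 31.288937
iter 3: u=1.230579  f(a)=+3.705e-04  f'(a)=-1.441e+00  a ← 31.288937 − (+3.705e-04/-1.441e+00) = 31.289194
iter 4: u=1.230569  f(a)=+5.010e-09  f'(a)=-1.441e+00  a ← 31.289194 − (+5.010e-09/-1.441e+00) = 31.289194
iter 5: u=1.230569  f(a)=+1.421e-14  f'(a)=-1.441e+00  a ← 31.289194 − (+1.421e-14/-1.441e+00) = 31.289194
converged: |Δa| < 1e-12 after 5 iterations
sag = a·(cosh(S/(2a)) − 1) = 31.289194·(cosh(1.230569) − 1) = 26.835206
T_max/T_min = cosh(S/(2a)) = 1.857651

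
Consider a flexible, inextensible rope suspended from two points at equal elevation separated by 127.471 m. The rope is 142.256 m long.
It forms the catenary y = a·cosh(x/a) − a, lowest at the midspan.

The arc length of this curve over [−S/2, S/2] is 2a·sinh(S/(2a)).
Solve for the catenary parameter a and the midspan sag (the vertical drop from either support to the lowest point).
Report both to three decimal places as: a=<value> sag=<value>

seed: a₀ = √(S³/(24(L−S))) = √(127.471³/(24·14.785)) = 76.401310
iter 1: u=0.834220  f(a)=+5.231e-01  f'(a)=-4.146e-01  a ← 76.401310 − (+5.231e-01/-4.146e-01) = 77.662785
iter 2: u=0.820670  f(a)=+1.324e-02  f'(a)=-3.939e-01  a ← 77.662785 − (+1.324e-02/-3.939e-01) = 77.696388
iter 3: u=0.820315  f(a)=+8.964e-06  f'(a)=-3.934e-01  a ← 77.696388 − (+8.964e-06/-3.934e-01) = 77.696411
iter 4: u=0.820315  f(a)=+4.121e-12  f'(a)=-3.934e-01  a ← 77.696411 − (+4.121e-12/-3.934e-01) = 77.696411
converged: |Δa| < 1e-12 after 4 iterations
sag = a·(cosh(S/(2a)) − 1) = 77.696411·(cosh(0.820315) − 1) = 27.640784
T_max/T_min = cosh(S/(2a)) = 1.355754

a=77.696 sag=27.641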